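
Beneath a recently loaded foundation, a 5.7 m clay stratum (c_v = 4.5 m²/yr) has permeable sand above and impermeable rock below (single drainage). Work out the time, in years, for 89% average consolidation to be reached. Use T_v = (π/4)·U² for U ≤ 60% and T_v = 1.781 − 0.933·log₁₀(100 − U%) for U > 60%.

t ≈ 5.84 years

Drainage path length: H_d = H = 5.7 m (single drainage).
U > 60%: T_v = 1.781 − 0.933·log₁₀(100 − 89) = 0.80938.
t = T_v·H_d²/c_v = 0.80938×5.7²/4.5 = 5.844 years.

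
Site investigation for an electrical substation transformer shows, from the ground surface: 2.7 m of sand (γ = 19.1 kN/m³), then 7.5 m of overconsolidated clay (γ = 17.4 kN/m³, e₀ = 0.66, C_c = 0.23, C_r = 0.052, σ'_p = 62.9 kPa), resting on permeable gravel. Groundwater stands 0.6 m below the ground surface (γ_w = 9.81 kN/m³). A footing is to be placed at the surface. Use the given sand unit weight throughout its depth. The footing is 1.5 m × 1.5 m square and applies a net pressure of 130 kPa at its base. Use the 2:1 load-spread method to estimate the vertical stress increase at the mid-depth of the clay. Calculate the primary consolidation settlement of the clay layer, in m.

Mid-depth of clay below the ground surface: z = 2.7 + 7.5/2 = 6.45 m.
Total vertical stress at mid-clay: σ_v = 19.1×2.7 + 17.4×3.75 = 116.82 kPa.
Pore pressure: u = 9.81×(6.45 − 0.6) = 57.389 kPa.
Initial effective stress: σ'_0 = σ_v − u = 116.82 − 57.389 = 59.431 kPa.
Stress increase at mid-clay by the 2:1 spreading method:
Δσ = qBL/((B+z)(L+z)) = 130×1.5×1.5/((1.5+6.45)(1.5+6.45)) = 4.628 kPa
Final effective stress: σ'_f = 59.431 + 4.628 = 64.059 kPa.
σ'_f = 64.059 > σ'_p = 62.9 kPa, so the stress path crosses the preconsolidation pressure — recompression up to σ'_p, then virgin compression beyond:
S_c = H/(1+e₀)·[C_r·log₁₀(σ'_p/σ'_0) + C_c·log₁₀(σ'_f/σ'_p)]
    = 7.5/1.66 × [0.052×log₁₀(62.9/59.431) + 0.23×log₁₀(64.059/62.9)]
    = 4.5181 × [0.0012812 + 0.0018238] = 0.01403 m

S_c ≈ 0.014 m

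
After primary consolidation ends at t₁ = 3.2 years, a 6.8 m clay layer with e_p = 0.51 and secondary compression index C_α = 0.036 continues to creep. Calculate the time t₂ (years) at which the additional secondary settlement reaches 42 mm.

S_s = C_α·H/(1+e_p)·log₁₀(t₂/t₁) ⇒ log₁₀(t₂/t₁) = S_s·(1+e_p)/(C_α·H).
log₁₀(t₂/t₁) = 0.042 × (1+0.51) / (0.036×6.8) = 0.2591
t₂ = t₁ × 10^0.2591 = 3.2 × 1.816 = 5.811 years

t₂ ≈ 5.81 years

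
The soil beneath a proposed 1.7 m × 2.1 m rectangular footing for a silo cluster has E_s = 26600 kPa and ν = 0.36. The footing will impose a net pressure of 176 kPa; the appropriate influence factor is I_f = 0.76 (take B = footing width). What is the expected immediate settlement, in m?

Immediate (elastic) settlement: S_e = q·B·(1−ν²)/E_s · I_f.
S_e = 176 × 1.7 × (1 − 0.36²) / 26600 × 0.76
    = 176 × 1.7 × 0.8704 / 26600 × 0.76
    = 0.007441 m

S_e ≈ 0.00744 m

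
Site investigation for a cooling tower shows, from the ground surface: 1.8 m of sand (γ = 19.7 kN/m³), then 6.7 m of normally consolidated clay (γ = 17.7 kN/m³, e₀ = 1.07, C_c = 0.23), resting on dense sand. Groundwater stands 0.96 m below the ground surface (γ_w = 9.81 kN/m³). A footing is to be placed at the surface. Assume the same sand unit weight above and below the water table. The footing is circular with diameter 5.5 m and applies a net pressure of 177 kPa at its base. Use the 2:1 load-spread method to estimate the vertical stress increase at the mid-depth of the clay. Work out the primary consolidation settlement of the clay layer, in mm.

S_c ≈ 204 mm

Mid-depth of clay below the ground surface: z = 1.8 + 6.7/2 = 5.15 m.
Total vertical stress at mid-clay: σ_v = 19.7×1.8 + 17.7×3.35 = 94.755 kPa.
Pore pressure: u = 9.81×(5.15 − 0.96) = 41.104 kPa.
Initial effective stress: σ'_0 = σ_v − u = 94.755 − 41.104 = 53.651 kPa.
Stress increase at mid-clay by the 2:1 spreading method:
Δσ ≈ qD²/(D+z)² = 177×5.5²/(5.5+5.15)² = 47.206 kPa
Final effective stress: σ'_f = σ'_0 + Δσ = 53.651 + 47.206 = 100.86 kPa.
Normally consolidated clay, so the full stress increment lies on the virgin compression line:
S_c = C_c·H/(1+e₀)·log₁₀(σ'_f/σ'_0) = 0.23×6.7/(1+1.07)×log₁₀(100.86/53.651)
    = 0.74444 × 0.27414 = 0.2041 m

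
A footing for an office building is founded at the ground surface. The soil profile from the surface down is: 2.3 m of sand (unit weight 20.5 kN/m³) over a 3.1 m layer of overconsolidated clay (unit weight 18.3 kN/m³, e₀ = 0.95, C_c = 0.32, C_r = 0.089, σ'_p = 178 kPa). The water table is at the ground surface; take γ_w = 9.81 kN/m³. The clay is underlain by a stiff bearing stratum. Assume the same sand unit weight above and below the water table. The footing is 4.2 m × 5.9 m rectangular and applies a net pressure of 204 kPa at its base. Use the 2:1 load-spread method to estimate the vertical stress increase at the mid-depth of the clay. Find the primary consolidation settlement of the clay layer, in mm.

Mid-depth of clay below the ground surface: z = 2.3 + 3.1/2 = 3.85 m.
Total vertical stress at mid-clay: σ_v = 20.5×2.3 + 18.3×1.55 = 75.515 kPa.
Pore pressure: u = 9.81×(3.85 − 0) = 37.769 kPa.
Initial effective stress: σ'_0 = σ_v − u = 75.515 − 37.769 = 37.746 kPa.
Stress increase at mid-clay by the 2:1 spreading method:
Δσ = qBL/((B+z)(L+z)) = 204×4.2×5.9/((4.2+3.85)(5.9+3.85)) = 64.407 kPa
Final effective stress: σ'_f = 37.746 + 64.407 = 102.15 kPa.
σ'_f = 102.15 ≤ σ'_p = 178 kPa, so the clay remains overconsolidated and only the recompression index applies:
S_c = C_r·H/(1+e₀)·log₁₀(σ'_f/σ'_0) = 0.089×3.1/1.95×log₁₀(102.15/37.746)
    = 0.14148 × 0.43237 = 0.06117 m

S_c ≈ 61.2 mm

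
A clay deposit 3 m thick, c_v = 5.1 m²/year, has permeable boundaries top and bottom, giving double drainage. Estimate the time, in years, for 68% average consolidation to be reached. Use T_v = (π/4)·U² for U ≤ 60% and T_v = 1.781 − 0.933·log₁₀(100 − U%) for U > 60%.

t ≈ 0.166 years

Drainage path length: H_d = H/2 = 1.5 m (double drainage).
U > 60%: T_v = 1.781 − 0.933·log₁₀(100 − 68) = 0.3767.
t = T_v·H_d²/c_v = 0.3767×1.5²/5.1 = 0.1662 years.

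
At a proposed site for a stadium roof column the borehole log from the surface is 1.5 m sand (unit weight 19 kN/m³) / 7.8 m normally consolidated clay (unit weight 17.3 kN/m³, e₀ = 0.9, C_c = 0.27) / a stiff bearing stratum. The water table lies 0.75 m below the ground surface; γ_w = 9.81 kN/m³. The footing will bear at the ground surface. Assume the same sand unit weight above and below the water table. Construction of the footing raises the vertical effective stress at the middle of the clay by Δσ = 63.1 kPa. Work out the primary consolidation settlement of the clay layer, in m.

S_c ≈ 0.391 m

Mid-depth of clay below the ground surface: z = 1.5 + 7.8/2 = 5.4 m.
Total vertical stress at mid-clay: σ_v = 19×1.5 + 17.3×3.9 = 95.97 kPa.
Pore pressure: u = 9.81×(5.4 − 0.75) = 45.617 kPa.
Initial effective stress: σ'_0 = σ_v − u = 95.97 − 45.617 = 50.353 kPa.
Final effective stress: σ'_f = σ'_0 + Δσ = 50.353 + 63.1 = 113.45 kPa.
Normally consolidated clay, so the full stress increment lies on the virgin compression line:
S_c = C_c·H/(1+e₀)·log₁₀(σ'_f/σ'_0) = 0.27×7.8/(1+0.9)×log₁₀(113.45/50.353)
    = 1.1084 × 0.35278 = 0.391 m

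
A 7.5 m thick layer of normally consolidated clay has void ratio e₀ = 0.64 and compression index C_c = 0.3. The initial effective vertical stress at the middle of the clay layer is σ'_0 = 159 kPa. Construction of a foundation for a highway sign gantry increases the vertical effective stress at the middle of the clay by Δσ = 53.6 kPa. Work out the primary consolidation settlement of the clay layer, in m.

Final effective stress: σ'_f = σ'_0 + Δσ = 159 + 53.6 = 212.6 kPa.
Normally consolidated clay, so the full stress increment lies on the virgin compression line:
S_c = C_c·H/(1+e₀)·log₁₀(σ'_f/σ'_0) = 0.3×7.5/(1+0.64)×log₁₀(212.6/159)
    = 1.372 × 0.12617 = 0.1731 m

S_c ≈ 0.173 m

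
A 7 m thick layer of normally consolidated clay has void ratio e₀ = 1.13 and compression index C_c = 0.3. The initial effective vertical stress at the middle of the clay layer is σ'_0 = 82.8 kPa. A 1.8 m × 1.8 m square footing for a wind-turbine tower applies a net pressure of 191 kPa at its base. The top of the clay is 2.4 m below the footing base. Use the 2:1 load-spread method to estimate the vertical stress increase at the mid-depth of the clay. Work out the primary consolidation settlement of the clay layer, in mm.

S_c ≈ 50.8 mm

Mid-depth of clay below the footing base: z = 2.4 + 7/2 = 5.9 m.
Stress increase at mid-clay by the 2:1 spreading method:
Δσ = qBL/((B+z)(L+z)) = 191×1.8×1.8/((1.8+5.9)(1.8+5.9)) = 10.438 kPa
Final effective stress: σ'_f = σ'_0 + Δσ = 82.8 + 10.438 = 93.238 kPa.
Normally consolidated clay, so the full stress increment lies on the virgin compression line:
S_c = C_c·H/(1+e₀)·log₁₀(σ'_f/σ'_0) = 0.3×7/(1+1.13)×log₁₀(93.238/82.8)
    = 0.98592 × 0.051563 = 0.05084 m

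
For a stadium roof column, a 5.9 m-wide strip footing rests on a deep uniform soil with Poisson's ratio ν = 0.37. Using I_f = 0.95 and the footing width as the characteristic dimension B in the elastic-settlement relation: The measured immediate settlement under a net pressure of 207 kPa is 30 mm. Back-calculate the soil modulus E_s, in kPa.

E_s ≈ 33400 kPa

S_e = q·B·(1−ν²)/E_s · I_f  ⇒  E_s = q·B·(1−ν²)·I_f / S_e.
E_s = 207 × 5.9 × 0.8631 × 0.95 / 0.03 = 33380 kPa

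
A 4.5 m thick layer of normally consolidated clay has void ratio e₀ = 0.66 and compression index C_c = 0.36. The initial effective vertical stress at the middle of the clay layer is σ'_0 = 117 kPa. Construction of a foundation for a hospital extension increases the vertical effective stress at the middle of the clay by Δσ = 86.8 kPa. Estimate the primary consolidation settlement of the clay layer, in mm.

S_c ≈ 235 mm

Final effective stress: σ'_f = σ'_0 + Δσ = 117 + 86.8 = 203.8 kPa.
Normally consolidated clay, so the full stress increment lies on the virgin compression line:
S_c = C_c·H/(1+e₀)·log₁₀(σ'_f/σ'_0) = 0.36×4.5/(1+0.66)×log₁₀(203.8/117)
    = 0.9759 × 0.24102 = 0.2352 m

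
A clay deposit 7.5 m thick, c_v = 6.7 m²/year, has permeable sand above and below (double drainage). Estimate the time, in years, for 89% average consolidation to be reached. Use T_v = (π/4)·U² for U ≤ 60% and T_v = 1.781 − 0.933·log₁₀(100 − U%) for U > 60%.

t ≈ 1.7 years

Drainage path length: H_d = H/2 = 3.75 m (double drainage).
U > 60%: T_v = 1.781 − 0.933·log₁₀(100 − 89) = 0.80938.
t = T_v·H_d²/c_v = 0.80938×3.75²/6.7 = 1.699 years.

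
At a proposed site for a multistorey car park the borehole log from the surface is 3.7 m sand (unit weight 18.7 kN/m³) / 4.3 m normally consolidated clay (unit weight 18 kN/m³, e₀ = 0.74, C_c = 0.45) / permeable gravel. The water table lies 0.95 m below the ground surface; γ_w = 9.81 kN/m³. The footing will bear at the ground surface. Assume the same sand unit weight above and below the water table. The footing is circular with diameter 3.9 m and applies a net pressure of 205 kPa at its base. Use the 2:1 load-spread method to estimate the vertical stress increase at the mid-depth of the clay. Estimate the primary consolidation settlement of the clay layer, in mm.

Mid-depth of clay below the ground surface: z = 3.7 + 4.3/2 = 5.85 m.
Total vertical stress at mid-clay: σ_v = 18.7×3.7 + 18×2.15 = 107.89 kPa.
Pore pressure: u = 9.81×(5.85 − 0.95) = 48.069 kPa.
Initial effective stress: σ'_0 = σ_v − u = 107.89 − 48.069 = 59.821 kPa.
Stress increase at mid-clay by the 2:1 spreading method:
Δσ ≈ qD²/(D+z)² = 205×3.9²/(3.9+5.85)² = 32.8 kPa
Final effective stress: σ'_f = σ'_0 + Δσ = 59.821 + 32.8 = 92.621 kPa.
Normally consolidated clay, so the full stress increment lies on the virgin compression line:
S_c = C_c·H/(1+e₀)·log₁₀(σ'_f/σ'_0) = 0.45×4.3/(1+0.74)×log₁₀(92.621/59.821)
    = 1.1121 × 0.18986 = 0.2111 m

S_c ≈ 211 mm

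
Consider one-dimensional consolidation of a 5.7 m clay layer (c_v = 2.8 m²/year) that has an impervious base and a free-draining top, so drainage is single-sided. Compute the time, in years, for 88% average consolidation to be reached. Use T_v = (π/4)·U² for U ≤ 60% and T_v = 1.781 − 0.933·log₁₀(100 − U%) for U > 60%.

t ≈ 8.98 years

Drainage path length: H_d = H = 5.7 m (single drainage).
U > 60%: T_v = 1.781 − 0.933·log₁₀(100 − 88) = 0.77412.
t = T_v·H_d²/c_v = 0.77412×5.7²/2.8 = 8.983 years.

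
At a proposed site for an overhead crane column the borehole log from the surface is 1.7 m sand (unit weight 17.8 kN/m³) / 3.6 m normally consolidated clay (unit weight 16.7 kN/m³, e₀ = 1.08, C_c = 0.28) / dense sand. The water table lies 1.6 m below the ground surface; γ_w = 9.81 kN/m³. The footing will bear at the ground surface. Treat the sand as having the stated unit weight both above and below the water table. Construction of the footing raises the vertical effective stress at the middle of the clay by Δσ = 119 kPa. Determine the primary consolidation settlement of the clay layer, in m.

Mid-depth of clay below the ground surface: z = 1.7 + 3.6/2 = 3.5 m.
Total vertical stress at mid-clay: σ_v = 17.8×1.7 + 16.7×1.8 = 60.32 kPa.
Pore pressure: u = 9.81×(3.5 − 1.6) = 18.639 kPa.
Initial effective stress: σ'_0 = σ_v − u = 60.32 − 18.639 = 41.681 kPa.
Final effective stress: σ'_f = σ'_0 + Δσ = 41.681 + 119 = 160.68 kPa.
Normally consolidated clay, so the full stress increment lies on the virgin compression line:
S_c = C_c·H/(1+e₀)·log₁₀(σ'_f/σ'_0) = 0.28×3.6/(1+1.08)×log₁₀(160.68/41.681)
    = 0.48462 × 0.58602 = 0.284 m

S_c ≈ 0.284 m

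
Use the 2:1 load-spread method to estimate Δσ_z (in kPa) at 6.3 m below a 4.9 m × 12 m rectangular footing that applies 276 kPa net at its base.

By the 2:1 method the load spreads at 1 horizontal : 2 vertical, so at depth z the loaded area has grown by z in each plan dimension:
Δσ = qBL/((B+z)(L+z)) = 276×4.9×12/((4.9+6.3)(12+6.3)) = 79.18 kPa

Δσ_z ≈ 79.2 kPa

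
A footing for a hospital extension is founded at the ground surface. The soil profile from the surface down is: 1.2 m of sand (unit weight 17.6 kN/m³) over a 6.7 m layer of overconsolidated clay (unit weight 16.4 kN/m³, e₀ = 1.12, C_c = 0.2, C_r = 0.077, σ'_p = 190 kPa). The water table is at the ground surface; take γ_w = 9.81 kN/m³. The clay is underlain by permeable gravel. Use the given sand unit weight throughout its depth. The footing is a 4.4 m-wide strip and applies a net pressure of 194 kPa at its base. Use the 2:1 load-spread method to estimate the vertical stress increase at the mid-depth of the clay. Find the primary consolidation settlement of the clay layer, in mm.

Mid-depth of clay below the ground surface: z = 1.2 + 6.7/2 = 4.55 m.
Total vertical stress at mid-clay: σ_v = 17.6×1.2 + 16.4×3.35 = 76.06 kPa.
Pore pressure: u = 9.81×(4.55 − 0) = 44.636 kPa.
Initial effective stress: σ'_0 = σ_v − u = 76.06 − 44.636 = 31.424 kPa.
Stress increase at mid-clay by the 2:1 spreading method:
Δσ = qB/(B+z) = 194×4.4/(4.4+4.55) = 95.374 kPa
Final effective stress: σ'_f = 31.424 + 95.374 = 126.8 kPa.
σ'_f = 126.8 ≤ σ'_p = 190 kPa, so the clay remains overconsolidated and only the recompression index applies:
S_c = C_r·H/(1+e₀)·log₁₀(σ'_f/σ'_0) = 0.077×6.7/2.12×log₁₀(126.8/31.424)
    = 0.24335 × 0.60586 = 0.1474 m

S_c ≈ 147 mm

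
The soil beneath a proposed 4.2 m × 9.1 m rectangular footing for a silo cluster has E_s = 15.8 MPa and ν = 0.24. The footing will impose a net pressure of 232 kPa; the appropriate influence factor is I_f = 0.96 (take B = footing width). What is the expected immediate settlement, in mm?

S_e ≈ 55.8 mm

Immediate (elastic) settlement: S_e = q·B·(1−ν²)/E_s · I_f.
E_s = 15.8 MPa = 15800 kPa.
S_e = 232 × 4.2 × (1 − 0.24²) / 15800 × 0.96
    = 232 × 4.2 × 0.9424 / 15800 × 0.96
    = 0.05579 m = 55.79 mm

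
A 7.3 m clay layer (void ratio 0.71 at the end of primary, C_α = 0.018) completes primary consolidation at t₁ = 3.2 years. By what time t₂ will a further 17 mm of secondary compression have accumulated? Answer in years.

t₂ ≈ 5.33 years

S_s = C_α·H/(1+e_p)·log₁₀(t₂/t₁) ⇒ log₁₀(t₂/t₁) = S_s·(1+e_p)/(C_α·H).
log₁₀(t₂/t₁) = 0.017 × (1+0.71) / (0.018×7.3) = 0.2212
t₂ = t₁ × 10^0.2212 = 3.2 × 1.664 = 5.326 years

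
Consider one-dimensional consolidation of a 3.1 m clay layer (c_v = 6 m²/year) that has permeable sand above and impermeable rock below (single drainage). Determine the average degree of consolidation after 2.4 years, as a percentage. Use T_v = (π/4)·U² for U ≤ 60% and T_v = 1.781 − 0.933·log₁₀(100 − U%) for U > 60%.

Drainage path length: H_d = H = 3.1 m (single drainage).
T_v = c_v·t/H_d² = 6×2.4/3.1² = 1.4984.
T_v = 1.4984 corresponds to the U > 60% branch:
U = 1 − 10^((1.781 − T_v)/0.933)/100 = 0.9799

U ≈ 98 %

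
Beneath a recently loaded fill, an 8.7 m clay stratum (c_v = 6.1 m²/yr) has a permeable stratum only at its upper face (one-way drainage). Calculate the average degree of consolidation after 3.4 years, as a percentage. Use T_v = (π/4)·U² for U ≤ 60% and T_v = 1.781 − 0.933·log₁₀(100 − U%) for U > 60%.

Drainage path length: H_d = H = 8.7 m (single drainage).
T_v = c_v·t/H_d² = 6.1×3.4/8.7² = 0.27401.
T_v = 0.27401 corresponds to the U ≤ 60% branch:
U = √(4T_v/π) = 0.5907

U ≈ 59.1 %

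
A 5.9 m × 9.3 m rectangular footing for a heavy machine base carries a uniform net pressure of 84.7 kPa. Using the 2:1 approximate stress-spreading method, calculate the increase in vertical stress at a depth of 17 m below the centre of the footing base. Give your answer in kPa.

By the 2:1 method the load spreads at 1 horizontal : 2 vertical, so at depth z the loaded area has grown by z in each plan dimension:
Δσ = qBL/((B+z)(L+z)) = 84.7×5.9×9.3/((5.9+17)(9.3+17)) = 7.7166 kPa

Δσ_z ≈ 7.72 kPa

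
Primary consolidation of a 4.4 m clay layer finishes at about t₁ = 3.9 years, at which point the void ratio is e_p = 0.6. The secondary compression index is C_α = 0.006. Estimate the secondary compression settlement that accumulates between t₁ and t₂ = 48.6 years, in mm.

S_s ≈ 18.1 mm

Secondary compression: S_s = C_α·H/(1+e_p)·log₁₀(t₂/t₁)
S_s = 0.006×4.4/(1+0.6)×log₁₀(48.6/3.9)
    = 0.0165 × 1.096 = 0.01808 m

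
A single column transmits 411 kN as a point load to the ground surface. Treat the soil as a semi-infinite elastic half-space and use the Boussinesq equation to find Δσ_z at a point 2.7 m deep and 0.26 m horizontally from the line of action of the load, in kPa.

Boussinesq vertical stress below a point load on an elastic half-space:
Δσ_z = 3P/(2πz²) · [1 + (r/z)²]^(−5/2)
r/z = 0.26/2.7 = 0.096296; [1+(r/z)²]^(−5/2) = 0.97719.
Δσ_z = 3×411/(2π×2.7²) × 0.97719 = 26.919 × 0.97719 = 26.3 kPa

Δσ_z ≈ 26.3 kPa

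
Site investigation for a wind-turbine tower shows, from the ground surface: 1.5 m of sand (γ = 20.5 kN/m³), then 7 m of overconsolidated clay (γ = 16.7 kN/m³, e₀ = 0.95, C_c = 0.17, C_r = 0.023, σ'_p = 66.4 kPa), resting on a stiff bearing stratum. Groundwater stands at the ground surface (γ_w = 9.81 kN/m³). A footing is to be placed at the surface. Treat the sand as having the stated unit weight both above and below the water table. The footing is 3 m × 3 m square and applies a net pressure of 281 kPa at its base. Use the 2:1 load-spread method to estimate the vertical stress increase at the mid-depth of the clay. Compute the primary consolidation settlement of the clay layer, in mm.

Mid-depth of clay below the ground surface: z = 1.5 + 7/2 = 5 m.
Total vertical stress at mid-clay: σ_v = 20.5×1.5 + 16.7×3.5 = 89.2 kPa.
Pore pressure: u = 9.81×(5 − 0) = 49.05 kPa.
Initial effective stress: σ'_0 = σ_v − u = 89.2 − 49.05 = 40.15 kPa.
Stress increase at mid-clay by the 2:1 spreading method:
Δσ = qBL/((B+z)(L+z)) = 281×3×3/((3+5)(3+5)) = 39.516 kPa
Final effective stress: σ'_f = 40.15 + 39.516 = 79.666 kPa.
σ'_f = 79.666 > σ'_p = 66.4 kPa, so the stress path crosses the preconsolidation pressure — recompression up to σ'_p, then virgin compression beyond:
S_c = H/(1+e₀)·[C_r·log₁₀(σ'_p/σ'_0) + C_c·log₁₀(σ'_f/σ'_p)]
    = 7/1.95 × [0.023×log₁₀(66.4/40.15) + 0.17×log₁₀(79.666/66.4)]
    = 3.5897 × [0.0050251 + 0.013448] = 0.06631 m

S_c ≈ 66.3 mm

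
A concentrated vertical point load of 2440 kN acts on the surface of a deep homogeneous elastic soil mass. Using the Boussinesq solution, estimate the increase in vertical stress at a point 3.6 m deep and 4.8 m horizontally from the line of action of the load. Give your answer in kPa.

Boussinesq vertical stress below a point load on an elastic half-space:
Δσ_z = 3P/(2πz²) · [1 + (r/z)²]^(−5/2)
r/z = 4.8/3.6 = 1.3333; [1+(r/z)²]^(−5/2) = 0.07776.
Δσ_z = 3×2440/(2π×3.6²) × 0.07776 = 89.893 × 0.07776 = 6.99 kPa

Δσ_z ≈ 6.99 kPa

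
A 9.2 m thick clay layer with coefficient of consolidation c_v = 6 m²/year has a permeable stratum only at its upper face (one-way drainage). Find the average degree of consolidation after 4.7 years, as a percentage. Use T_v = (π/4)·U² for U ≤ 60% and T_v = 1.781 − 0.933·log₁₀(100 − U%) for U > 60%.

Drainage path length: H_d = H = 9.2 m (single drainage).
T_v = c_v·t/H_d² = 6×4.7/9.2² = 0.33318.
T_v = 0.33318 corresponds to the U > 60% branch:
U = 1 − 10^((1.781 − T_v)/0.933)/100 = 0.6437

U ≈ 64.4 %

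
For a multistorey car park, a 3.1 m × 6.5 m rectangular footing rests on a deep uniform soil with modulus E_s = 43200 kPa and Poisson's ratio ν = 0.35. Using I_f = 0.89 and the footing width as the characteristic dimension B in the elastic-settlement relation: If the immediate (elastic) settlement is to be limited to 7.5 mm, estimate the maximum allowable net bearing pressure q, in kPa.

S_e = q·B·(1−ν²)/E_s · I_f  ⇒  q = S_e·E_s / (B·(1−ν²)·I_f).
q = 0.0075 × 43200 / (3.1 × 0.8775 × 0.89) = 133.8 kPa

q ≈ 134 kPa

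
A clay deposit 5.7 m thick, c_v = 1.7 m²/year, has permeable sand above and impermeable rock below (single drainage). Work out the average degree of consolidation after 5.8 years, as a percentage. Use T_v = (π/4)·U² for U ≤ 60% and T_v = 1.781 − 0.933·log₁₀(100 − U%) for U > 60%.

U ≈ 61.7 %

Drainage path length: H_d = H = 5.7 m (single drainage).
T_v = c_v·t/H_d² = 1.7×5.8/5.7² = 0.30348.
T_v = 0.30348 corresponds to the U > 60% branch:
U = 1 − 10^((1.781 − T_v)/0.933)/100 = 0.6166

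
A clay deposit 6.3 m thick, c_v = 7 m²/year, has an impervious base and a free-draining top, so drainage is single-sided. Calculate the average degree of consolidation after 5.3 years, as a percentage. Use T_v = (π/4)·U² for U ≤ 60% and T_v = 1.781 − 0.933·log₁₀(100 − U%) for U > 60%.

Drainage path length: H_d = H = 6.3 m (single drainage).
T_v = c_v·t/H_d² = 7×5.3/6.3² = 0.93474.
T_v = 0.93474 corresponds to the U > 60% branch:
U = 1 − 10^((1.781 − T_v)/0.933)/100 = 0.9193

U ≈ 91.9 %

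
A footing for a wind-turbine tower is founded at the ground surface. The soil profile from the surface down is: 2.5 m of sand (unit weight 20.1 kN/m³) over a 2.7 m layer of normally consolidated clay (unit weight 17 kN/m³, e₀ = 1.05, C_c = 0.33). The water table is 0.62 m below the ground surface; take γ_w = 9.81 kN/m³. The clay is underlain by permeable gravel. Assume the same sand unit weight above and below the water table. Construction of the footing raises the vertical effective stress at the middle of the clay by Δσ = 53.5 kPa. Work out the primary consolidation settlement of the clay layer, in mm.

S_c ≈ 156 mm

Mid-depth of clay below the ground surface: z = 2.5 + 2.7/2 = 3.85 m.
Total vertical stress at mid-clay: σ_v = 20.1×2.5 + 17×1.35 = 73.2 kPa.
Pore pressure: u = 9.81×(3.85 − 0.62) = 31.686 kPa.
Initial effective stress: σ'_0 = σ_v − u = 73.2 − 31.686 = 41.514 kPa.
Final effective stress: σ'_f = σ'_0 + Δσ = 41.514 + 53.5 = 95.014 kPa.
Normally consolidated clay, so the full stress increment lies on the virgin compression line:
S_c = C_c·H/(1+e₀)·log₁₀(σ'_f/σ'_0) = 0.33×2.7/(1+1.05)×log₁₀(95.014/41.514)
    = 0.43463 × 0.35959 = 0.1563 m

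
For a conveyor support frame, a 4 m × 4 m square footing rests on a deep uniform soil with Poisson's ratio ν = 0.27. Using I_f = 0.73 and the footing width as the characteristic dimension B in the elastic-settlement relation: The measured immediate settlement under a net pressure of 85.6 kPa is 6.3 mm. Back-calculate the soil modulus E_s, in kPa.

E_s ≈ 36800 kPa

S_e = q·B·(1−ν²)/E_s · I_f  ⇒  E_s = q·B·(1−ν²)·I_f / S_e.
E_s = 85.6 × 4 × 0.9271 × 0.73 / 0.0063 = 36780 kPa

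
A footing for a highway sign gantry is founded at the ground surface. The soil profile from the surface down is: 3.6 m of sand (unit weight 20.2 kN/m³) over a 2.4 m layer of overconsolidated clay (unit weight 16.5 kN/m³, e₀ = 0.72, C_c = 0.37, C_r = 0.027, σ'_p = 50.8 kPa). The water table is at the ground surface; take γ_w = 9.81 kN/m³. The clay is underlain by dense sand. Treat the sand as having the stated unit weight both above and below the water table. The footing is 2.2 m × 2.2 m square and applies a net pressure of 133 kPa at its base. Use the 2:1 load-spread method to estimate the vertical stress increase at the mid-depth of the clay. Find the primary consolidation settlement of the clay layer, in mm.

Mid-depth of clay below the ground surface: z = 3.6 + 2.4/2 = 4.8 m.
Total vertical stress at mid-clay: σ_v = 20.2×3.6 + 16.5×1.2 = 92.52 kPa.
Pore pressure: u = 9.81×(4.8 − 0) = 47.088 kPa.
Initial effective stress: σ'_0 = σ_v − u = 92.52 − 47.088 = 45.432 kPa.
Stress increase at mid-clay by the 2:1 spreading method:
Δσ = qBL/((B+z)(L+z)) = 133×2.2×2.2/((2.2+4.8)(2.2+4.8)) = 13.137 kPa
Final effective stress: σ'_f = 45.432 + 13.137 = 58.569 kPa.
σ'_f = 58.569 > σ'_p = 50.8 kPa, so the stress path crosses the preconsolidation pressure — recompression up to σ'_p, then virgin compression beyond:
S_c = H/(1+e₀)·[C_r·log₁₀(σ'_p/σ'_0) + C_c·log₁₀(σ'_f/σ'_p)]
    = 2.4/1.72 × [0.027×log₁₀(50.8/45.432) + 0.37×log₁₀(58.569/50.8)]
    = 1.3953 × [0.0013096 + 0.022868] = 0.03374 m

S_c ≈ 33.7 mm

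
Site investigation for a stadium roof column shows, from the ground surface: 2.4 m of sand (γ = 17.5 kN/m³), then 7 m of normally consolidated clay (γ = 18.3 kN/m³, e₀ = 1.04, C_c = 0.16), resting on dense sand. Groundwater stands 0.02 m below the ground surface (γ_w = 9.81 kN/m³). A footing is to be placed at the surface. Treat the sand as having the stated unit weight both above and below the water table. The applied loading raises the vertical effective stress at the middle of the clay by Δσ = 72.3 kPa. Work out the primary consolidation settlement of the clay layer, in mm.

Mid-depth of clay below the ground surface: z = 2.4 + 7/2 = 5.9 m.
Total vertical stress at mid-clay: σ_v = 17.5×2.4 + 18.3×3.5 = 106.05 kPa.
Pore pressure: u = 9.81×(5.9 − 0.02) = 57.683 kPa.
Initial effective stress: σ'_0 = σ_v − u = 106.05 − 57.683 = 48.367 kPa.
Final effective stress: σ'_f = σ'_0 + Δσ = 48.367 + 72.3 = 120.67 kPa.
Normally consolidated clay, so the full stress increment lies on the virgin compression line:
S_c = C_c·H/(1+e₀)·log₁₀(σ'_f/σ'_0) = 0.16×7/(1+1.04)×log₁₀(120.67/48.367)
    = 0.54902 × 0.39705 = 0.218 m

S_c ≈ 218 mm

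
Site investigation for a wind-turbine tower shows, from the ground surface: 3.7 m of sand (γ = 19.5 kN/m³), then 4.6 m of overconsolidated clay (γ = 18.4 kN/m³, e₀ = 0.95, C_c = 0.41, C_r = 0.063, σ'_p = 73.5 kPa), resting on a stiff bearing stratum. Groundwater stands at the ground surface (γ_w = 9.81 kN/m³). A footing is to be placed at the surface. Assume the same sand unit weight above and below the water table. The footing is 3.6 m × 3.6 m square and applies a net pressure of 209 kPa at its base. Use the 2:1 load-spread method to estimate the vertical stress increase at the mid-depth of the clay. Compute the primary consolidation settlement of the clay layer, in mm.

S_c ≈ 79.1 mm

Mid-depth of clay below the ground surface: z = 3.7 + 4.6/2 = 6 m.
Total vertical stress at mid-clay: σ_v = 19.5×3.7 + 18.4×2.3 = 114.47 kPa.
Pore pressure: u = 9.81×(6 − 0) = 58.86 kPa.
Initial effective stress: σ'_0 = σ_v − u = 114.47 − 58.86 = 55.61 kPa.
Stress increase at mid-clay by the 2:1 spreading method:
Δσ = qBL/((B+z)(L+z)) = 209×3.6×3.6/((3.6+6)(3.6+6)) = 29.391 kPa
Final effective stress: σ'_f = 55.61 + 29.391 = 85.001 kPa.
σ'_f = 85.001 > σ'_p = 73.5 kPa, so the stress path crosses the preconsolidation pressure — recompression up to σ'_p, then virgin compression beyond:
S_c = H/(1+e₀)·[C_r·log₁₀(σ'_p/σ'_0) + C_c·log₁₀(σ'_f/σ'_p)]
    = 4.6/1.95 × [0.063×log₁₀(73.5/55.61) + 0.41×log₁₀(85.001/73.5)]
    = 2.359 × [0.0076315 + 0.025886] = 0.07907 m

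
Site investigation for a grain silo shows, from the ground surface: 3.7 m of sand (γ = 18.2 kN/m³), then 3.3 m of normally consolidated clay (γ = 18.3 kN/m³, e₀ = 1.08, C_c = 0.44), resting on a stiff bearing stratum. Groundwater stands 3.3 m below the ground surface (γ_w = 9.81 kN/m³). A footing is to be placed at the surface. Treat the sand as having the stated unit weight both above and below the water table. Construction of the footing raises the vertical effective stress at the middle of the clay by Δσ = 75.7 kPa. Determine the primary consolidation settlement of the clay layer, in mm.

S_c ≈ 207 mm

Mid-depth of clay below the ground surface: z = 3.7 + 3.3/2 = 5.35 m.
Total vertical stress at mid-clay: σ_v = 18.2×3.7 + 18.3×1.65 = 97.535 kPa.
Pore pressure: u = 9.81×(5.35 − 3.3) = 20.11 kPa.
Initial effective stress: σ'_0 = σ_v − u = 97.535 − 20.11 = 77.425 kPa.
Final effective stress: σ'_f = σ'_0 + Δσ = 77.425 + 75.7 = 153.12 kPa.
Normally consolidated clay, so the full stress increment lies on the virgin compression line:
S_c = C_c·H/(1+e₀)·log₁₀(σ'_f/σ'_0) = 0.44×3.3/(1+1.08)×log₁₀(153.12/77.425)
    = 0.69808 × 0.29615 = 0.2067 m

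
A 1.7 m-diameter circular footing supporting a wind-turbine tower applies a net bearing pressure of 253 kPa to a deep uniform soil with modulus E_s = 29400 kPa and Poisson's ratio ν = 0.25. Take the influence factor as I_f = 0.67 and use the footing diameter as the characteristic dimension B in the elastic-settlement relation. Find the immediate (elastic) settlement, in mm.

S_e ≈ 9.19 mm

Immediate (elastic) settlement: S_e = q·B·(1−ν²)/E_s · I_f.
S_e = 253 × 1.7 × (1 − 0.25²) / 29400 × 0.67
    = 253 × 1.7 × 0.9375 / 29400 × 0.67
    = 0.009189 m = 9.189 mm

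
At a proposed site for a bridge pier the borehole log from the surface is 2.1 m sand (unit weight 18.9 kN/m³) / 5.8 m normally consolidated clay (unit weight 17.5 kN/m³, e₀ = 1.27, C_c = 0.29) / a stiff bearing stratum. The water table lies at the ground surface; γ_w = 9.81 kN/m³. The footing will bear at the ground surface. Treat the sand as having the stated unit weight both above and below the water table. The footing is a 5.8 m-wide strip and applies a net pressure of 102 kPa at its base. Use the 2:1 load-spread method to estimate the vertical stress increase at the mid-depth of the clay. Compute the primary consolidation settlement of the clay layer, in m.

Mid-depth of clay below the ground surface: z = 2.1 + 5.8/2 = 5 m.
Total vertical stress at mid-clay: σ_v = 18.9×2.1 + 17.5×2.9 = 90.44 kPa.
Pore pressure: u = 9.81×(5 − 0) = 49.05 kPa.
Initial effective stress: σ'_0 = σ_v − u = 90.44 − 49.05 = 41.39 kPa.
Stress increase at mid-clay by the 2:1 spreading method:
Δσ = qB/(B+z) = 102×5.8/(5.8+5) = 54.778 kPa
Final effective stress: σ'_f = σ'_0 + Δσ = 41.39 + 54.778 = 96.168 kPa.
Normally consolidated clay, so the full stress increment lies on the virgin compression line:
S_c = C_c·H/(1+e₀)·log₁₀(σ'_f/σ'_0) = 0.29×5.8/(1+1.27)×log₁₀(96.168/41.39)
    = 0.74097 × 0.36614 = 0.2713 m

S_c ≈ 0.271 m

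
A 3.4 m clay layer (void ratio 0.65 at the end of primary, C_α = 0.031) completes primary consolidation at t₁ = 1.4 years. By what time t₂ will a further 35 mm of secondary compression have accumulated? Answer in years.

S_s = C_α·H/(1+e_p)·log₁₀(t₂/t₁) ⇒ log₁₀(t₂/t₁) = S_s·(1+e_p)/(C_α·H).
log₁₀(t₂/t₁) = 0.035 × (1+0.65) / (0.031×3.4) = 0.5479
t₂ = t₁ × 10^0.5479 = 1.4 × 3.531 = 4.944 years

t₂ ≈ 4.94 years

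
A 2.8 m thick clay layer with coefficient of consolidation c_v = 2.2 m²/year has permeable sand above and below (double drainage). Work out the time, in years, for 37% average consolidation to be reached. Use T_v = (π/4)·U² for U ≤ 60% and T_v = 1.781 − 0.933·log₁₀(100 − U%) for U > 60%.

Drainage path length: H_d = H/2 = 1.4 m (double drainage).
U ≤ 60%: T_v = (π/4)·U² = (π/4)×0.37² = 0.10752.
t = T_v·H_d²/c_v = 0.10752×1.4²/2.2 = 0.09579 years.

t ≈ 0.0958 years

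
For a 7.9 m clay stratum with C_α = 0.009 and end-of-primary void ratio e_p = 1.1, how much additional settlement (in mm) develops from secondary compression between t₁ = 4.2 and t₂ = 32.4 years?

S_s ≈ 30 mm

Secondary compression: S_s = C_α·H/(1+e_p)·log₁₀(t₂/t₁)
S_s = 0.009×7.9/(1+1.1)×log₁₀(32.4/4.2)
    = 0.03386 × 0.8873 = 0.03004 m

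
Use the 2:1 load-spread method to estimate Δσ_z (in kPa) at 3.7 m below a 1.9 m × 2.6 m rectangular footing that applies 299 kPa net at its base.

By the 2:1 method the load spreads at 1 horizontal : 2 vertical, so at depth z the loaded area has grown by z in each plan dimension:
Δσ = qBL/((B+z)(L+z)) = 299×1.9×2.6/((1.9+3.7)(2.6+3.7)) = 41.867 kPa

Δσ_z ≈ 41.9 kPa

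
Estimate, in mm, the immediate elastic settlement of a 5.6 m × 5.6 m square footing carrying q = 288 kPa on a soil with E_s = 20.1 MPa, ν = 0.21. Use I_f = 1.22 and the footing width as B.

S_e ≈ 93.6 mm

Immediate (elastic) settlement: S_e = q·B·(1−ν²)/E_s · I_f.
E_s = 20.1 MPa = 20100 kPa.
S_e = 288 × 5.6 × (1 − 0.21²) / 20100 × 1.22
    = 288 × 5.6 × 0.9559 / 20100 × 1.22
    = 0.09357 m = 93.57 mm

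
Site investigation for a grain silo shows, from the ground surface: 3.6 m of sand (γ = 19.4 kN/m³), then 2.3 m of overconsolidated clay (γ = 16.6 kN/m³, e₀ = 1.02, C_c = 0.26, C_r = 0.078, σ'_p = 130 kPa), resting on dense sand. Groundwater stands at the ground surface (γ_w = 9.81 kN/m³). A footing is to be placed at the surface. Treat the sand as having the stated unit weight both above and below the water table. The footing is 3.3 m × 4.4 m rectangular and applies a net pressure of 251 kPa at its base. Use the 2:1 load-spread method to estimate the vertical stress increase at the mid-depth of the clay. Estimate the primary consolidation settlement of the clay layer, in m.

Mid-depth of clay below the ground surface: z = 3.6 + 2.3/2 = 4.75 m.
Total vertical stress at mid-clay: σ_v = 19.4×3.6 + 16.6×1.15 = 88.93 kPa.
Pore pressure: u = 9.81×(4.75 − 0) = 46.598 kPa.
Initial effective stress: σ'_0 = σ_v − u = 88.93 − 46.598 = 42.332 kPa.
Stress increase at mid-clay by the 2:1 spreading method:
Δσ = qBL/((B+z)(L+z)) = 251×3.3×4.4/((3.3+4.75)(4.4+4.75)) = 49.479 kPa
Final effective stress: σ'_f = 42.332 + 49.479 = 91.811 kPa.
σ'_f = 91.811 ≤ σ'_p = 130 kPa, so the clay remains overconsolidated and only the recompression index applies:
S_c = C_r·H/(1+e₀)·log₁₀(σ'_f/σ'_0) = 0.078×2.3/2.02×log₁₀(91.811/42.332)
    = 0.088811 × 0.33623 = 0.02986 m

S_c ≈ 0.0299 m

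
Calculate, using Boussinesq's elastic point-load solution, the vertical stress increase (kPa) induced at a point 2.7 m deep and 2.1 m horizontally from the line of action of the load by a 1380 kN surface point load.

Δσ_z ≈ 27.7 kPa

Boussinesq vertical stress below a point load on an elastic half-space:
Δσ_z = 3P/(2πz²) · [1 + (r/z)²]^(−5/2)
r/z = 2.1/2.7 = 0.77778; [1+(r/z)²]^(−5/2) = 0.30645.
Δσ_z = 3×1380/(2π×2.7²) × 0.30645 = 90.384 × 0.30645 = 27.7 kPa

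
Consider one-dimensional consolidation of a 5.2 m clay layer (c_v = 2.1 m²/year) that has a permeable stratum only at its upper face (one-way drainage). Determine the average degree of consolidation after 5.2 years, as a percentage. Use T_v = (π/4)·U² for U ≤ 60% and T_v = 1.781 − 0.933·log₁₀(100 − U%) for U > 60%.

Drainage path length: H_d = H = 5.2 m (single drainage).
T_v = c_v·t/H_d² = 2.1×5.2/5.2² = 0.40385.
T_v = 0.40385 corresponds to the U > 60% branch:
U = 1 − 10^((1.781 − T_v)/0.933)/100 = 0.7007

U ≈ 70.1 %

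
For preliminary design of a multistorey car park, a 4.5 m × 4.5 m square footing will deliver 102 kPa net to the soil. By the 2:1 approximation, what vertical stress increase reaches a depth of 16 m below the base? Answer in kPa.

Δσ_z ≈ 4.91 kPa

By the 2:1 method the load spreads at 1 horizontal : 2 vertical, so at depth z the loaded area has grown by z in each plan dimension:
Δσ = qBL/((B+z)(L+z)) = 102×4.5×4.5/((4.5+16)(4.5+16)) = 4.9149 kPa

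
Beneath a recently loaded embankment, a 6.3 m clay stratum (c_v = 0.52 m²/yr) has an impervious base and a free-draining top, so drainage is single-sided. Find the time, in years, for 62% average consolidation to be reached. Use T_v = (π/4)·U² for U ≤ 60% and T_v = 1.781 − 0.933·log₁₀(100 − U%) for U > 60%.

t ≈ 23.4 years

Drainage path length: H_d = H = 6.3 m (single drainage).
U > 60%: T_v = 1.781 − 0.933·log₁₀(100 − 62) = 0.30706.
t = T_v·H_d²/c_v = 0.30706×6.3²/0.52 = 23.44 years.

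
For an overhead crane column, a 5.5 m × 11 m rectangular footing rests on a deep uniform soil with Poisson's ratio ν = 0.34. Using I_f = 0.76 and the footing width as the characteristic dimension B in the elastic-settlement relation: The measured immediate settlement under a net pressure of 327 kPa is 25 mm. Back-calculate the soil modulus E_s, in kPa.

S_e = q·B·(1−ν²)/E_s · I_f  ⇒  E_s = q·B·(1−ν²)·I_f / S_e.
E_s = 327 × 5.5 × 0.8844 × 0.76 / 0.025 = 48350 kPa

E_s ≈ 48400 kPa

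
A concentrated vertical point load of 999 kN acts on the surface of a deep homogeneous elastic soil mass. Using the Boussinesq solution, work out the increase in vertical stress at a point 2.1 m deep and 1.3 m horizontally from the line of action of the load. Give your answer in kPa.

Boussinesq vertical stress below a point load on an elastic half-space:
Δσ_z = 3P/(2πz²) · [1 + (r/z)²]^(−5/2)
r/z = 1.3/2.1 = 0.61905; [1+(r/z)²]^(−5/2) = 0.4444.
Δσ_z = 3×999/(2π×2.1²) × 0.4444 = 108.16 × 0.4444 = 48.07 kPa

Δσ_z ≈ 48.1 kPa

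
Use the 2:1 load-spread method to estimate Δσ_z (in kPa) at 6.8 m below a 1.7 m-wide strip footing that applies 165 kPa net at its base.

Δσ_z ≈ 33 kPa

By the 2:1 method the load spreads at 1 horizontal : 2 vertical, so at depth z the loaded area has grown by z in each plan dimension:
Δσ = qB/(B+z) = 165×1.7/(1.7+6.8) = 33 kPa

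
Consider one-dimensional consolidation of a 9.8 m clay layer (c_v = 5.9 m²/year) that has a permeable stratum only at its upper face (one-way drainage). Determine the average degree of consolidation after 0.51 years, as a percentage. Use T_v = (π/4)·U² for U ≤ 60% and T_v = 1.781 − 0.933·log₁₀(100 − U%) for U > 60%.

Drainage path length: H_d = H = 9.8 m (single drainage).
T_v = c_v·t/H_d² = 5.9×0.51/9.8² = 0.031331.
T_v = 0.031331 corresponds to the U ≤ 60% branch:
U = √(4T_v/π) = 0.1997

U ≈ 20 %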